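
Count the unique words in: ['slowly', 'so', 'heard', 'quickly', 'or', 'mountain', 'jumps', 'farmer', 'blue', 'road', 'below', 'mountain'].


Listing all tokens and tracking unique types:
  Token 1: 'slowly' -> NEW (unique so far: 1)
  Token 2: 'so' -> NEW (unique so far: 2)
  Token 3: 'heard' -> NEW (unique so far: 3)
  Token 4: 'quickly' -> NEW (unique so far: 4)
  Token 5: 'or' -> NEW (unique so far: 5)
  Token 6: 'mountain' -> NEW (unique so far: 6)
  Token 7: 'jumps' -> NEW (unique so far: 7)
  Token 8: 'farmer' -> NEW (unique so far: 8)
  Token 9: 'blue' -> NEW (unique so far: 9)
  Token 10: 'road' -> NEW (unique so far: 10)
  Token 11: 'below' -> NEW (unique so far: 11)
  Token 12: 'mountain' -> duplicate (unique so far: 11)
Unique types: ('below', 'blue', 'farmer', 'heard', 'jumps', 'mountain', 'or', 'quickly', 'road', 'slowly', 'so')
Vocabulary size: 11

11


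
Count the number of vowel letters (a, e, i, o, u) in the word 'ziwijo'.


Scanning each character of 'ziwijo':
  Position 1: 'z' -> consonant (running count: 0)
  Position 2: 'i' -> vowel (running count: 1)
  Position 3: 'w' -> consonant (running count: 1)
  Position 4: 'i' -> vowel (running count: 2)
  Position 5: 'j' -> consonant (running count: 2)
  Position 6: 'o' -> vowel (running count: 3)
Total vowels: 3

3


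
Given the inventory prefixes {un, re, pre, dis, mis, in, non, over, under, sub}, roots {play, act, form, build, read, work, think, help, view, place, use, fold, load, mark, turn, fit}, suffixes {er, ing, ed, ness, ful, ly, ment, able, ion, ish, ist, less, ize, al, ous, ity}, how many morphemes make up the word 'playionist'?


Segmenting 'playionist' against the inventory:
  'play' -> root (morpheme 1)
  'ion' -> suffix (morpheme 2)
  'ist' -> suffix (morpheme 3)
Total morphemes: 3

3


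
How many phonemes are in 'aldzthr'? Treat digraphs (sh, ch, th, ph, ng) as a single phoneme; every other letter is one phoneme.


Parsing 'aldzthr' greedily, digraphs first:
  'a' -> vowel phoneme (phonemes so far: 1)
  'l' -> consonant phoneme (phonemes so far: 2)
  'd' -> consonant phoneme (phonemes so far: 3)
  'z' -> consonant phoneme (phonemes so far: 4)
  'th' -> digraph (1 consonant phoneme) (phonemes so far: 5)
  'r' -> consonant phoneme (phonemes so far: 6)
Total phonemes: 6

6


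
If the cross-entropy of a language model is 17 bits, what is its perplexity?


Perplexity formula: PP = 2^H
H = 17
PP = 2^17
PP = 2^17 = 131072

131072


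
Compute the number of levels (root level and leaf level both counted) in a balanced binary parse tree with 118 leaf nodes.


In a balanced binary tree with n leaves the deepest leaf is ceil(log2(n)) edges below the root,
so counting node levels inclusive of root and leaves gives ceil(log2(n)) + 1 levels.
log2(118) = 6.8826
ceil(6.8826) = 7
levels = 7 + 1 = 8

8


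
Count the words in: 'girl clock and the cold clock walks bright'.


Counting words by splitting on spaces:
  Word 1: 'girl'
  Word 2: 'clock'
  Word 3: 'and'
  Word 4: 'the'
  Word 5: 'cold'
  Word 6: 'clock'
  Word 7: 'walks'
  Word 8: 'bright'
Total words: 8

8


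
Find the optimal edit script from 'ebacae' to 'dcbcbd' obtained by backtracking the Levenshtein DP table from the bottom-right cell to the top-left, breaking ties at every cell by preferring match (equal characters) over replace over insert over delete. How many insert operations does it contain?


Edit distance = 5. Backtracking from cell (6, 6) with preference match > replace > insert > delete,
then listing the resulting alignment 'ebacae' -> 'dcbcbd' left to right:
  Step 1: replace e->d
  Step 2: replace b->c
  Step 3: replace a->b
  Step 4: keep 'c'
  Step 5: replace a->b
  Step 6: replace e->d
Total insertions: 0

0


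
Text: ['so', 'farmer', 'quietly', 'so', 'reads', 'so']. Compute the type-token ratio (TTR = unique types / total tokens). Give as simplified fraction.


Tokens: 6
Unique types: ('farmer', 'quietly', 'reads', 'so') = 4
TTR = 4/6
Simplify: divide both by 2 -> 2/3
TTR = 2/3

2/3


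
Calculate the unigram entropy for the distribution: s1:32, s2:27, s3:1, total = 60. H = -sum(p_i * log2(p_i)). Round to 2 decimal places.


Computing entropy H = -sum(p_i * log2(p_i)):
  s1: p = 32/60 = 0.5333, -p*log2(p) = 0.4837
  s2: p = 27/60 = 0.4500, -p*log2(p) = 0.5184
  s3: p = 1/60 = 0.0167, -p*log2(p) = 0.0984
H = sum of terms = 1.1005
Rounded to 2 decimals: 1.10

1.10


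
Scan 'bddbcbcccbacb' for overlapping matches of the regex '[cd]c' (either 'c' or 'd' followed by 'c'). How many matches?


Pattern: [cd]c means either 'c' or 'd' followed by 'c'.
Scanning 'bddbcbcccbacb' position-by-position:
  Pos 0: window 'bd' -> no
  Pos 1: window 'dd' -> no
  Pos 2: window 'db' -> no
  Pos 3: window 'bc' -> no
  Pos 4: window 'cb' -> no
  Pos 5: window 'bc' -> no
  Pos 6: window 'cc' -> MATCH
  Pos 7: window 'cc' -> MATCH
  Pos 8: window 'cb' -> no
  Pos 9: window 'ba' -> no
  Pos 10: window 'ac' -> no
  Pos 11: window 'cb' -> no
  Pos 12: window 'b' -> no
Total matches: 2

2


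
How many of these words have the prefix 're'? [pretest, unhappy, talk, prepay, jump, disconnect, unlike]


Checking each word for prefix 're':
  'pretest' -> no (count: 0)
  'unhappy' -> no (count: 0)
  'talk' -> no (count: 0)
  'prepay' -> no (count: 0)
  'jump' -> no (count: 0)
  'disconnect' -> no (count: 0)
  'unlike' -> no (count: 0)
Total with prefix 're': 0

0


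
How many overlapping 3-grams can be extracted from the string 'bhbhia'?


String 'bhbhia' has length L = 6.
Number of overlapping n-grams = L - n + 1
Substituting: 6 - 3 + 1 = 4

4


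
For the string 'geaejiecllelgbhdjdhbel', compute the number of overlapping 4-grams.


String 'geaejiecllelgbhdjdhbel' has length L = 22.
Number of overlapping n-grams = L - n + 1
Substituting: 22 - 4 + 1 = 19

19


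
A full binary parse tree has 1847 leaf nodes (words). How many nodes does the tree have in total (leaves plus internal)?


Leaf nodes (terminals): 1847
Internal nodes = n - 1 = 1847 - 1 = 1846
Total = leaves + internal = 1847 + 1846 = 3693

3693


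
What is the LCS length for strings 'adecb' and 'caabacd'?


DP table for LCS of 'adecb' and 'caabacd':
       c  a  a  b  a  c  d
    0  0  0  0  0  0  0  0
  a 0  0  1  1  1  1  1  1
  d 0  0  1  1  1  1  1  2
  e 0  0  1  1  1  1  1  2
  c 0  1  1  1  1  1  2  2
  b 0  1  1  1  2  2  2  2
LCS: 'ad'
LCS length = 2

2


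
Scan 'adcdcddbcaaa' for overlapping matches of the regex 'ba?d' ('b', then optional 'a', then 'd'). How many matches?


Pattern: ba?d means 'b', then optional 'a', then 'd'.
Scanning 'adcdcddbcaaa' position-by-position:
  Pos 0: window 'adc' -> no
  Pos 1: window 'dcd' -> no
  Pos 2: window 'cdc' -> no
  Pos 3: window 'dcd' -> no
  Pos 4: window 'cdd' -> no
  Pos 5: window 'ddb' -> no
  Pos 6: window 'dbc' -> no
  Pos 7: window 'bca' -> no
  Pos 8: window 'caa' -> no
  Pos 9: window 'aaa' -> no
  Pos 10: window 'aa' -> no
  Pos 11: window 'a' -> no
Total matches: 0

0


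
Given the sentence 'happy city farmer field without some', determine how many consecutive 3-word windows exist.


Word trigrams from [6] words:
  Trigram 1: (happy city farmer)
  Trigram 2: (city farmer field)
  Trigram 3: (farmer field without)
  Trigram 4: (field without some)
Total word trigrams: 6 - 2 = 4

4


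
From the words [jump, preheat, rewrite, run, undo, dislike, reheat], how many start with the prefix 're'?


Checking each word for prefix 're':
  'jump' -> no (count: 0)
  'preheat' -> no (count: 0)
  'rewrite' -> YES, starts with 're' (count: 1)
  'run' -> no (count: 1)
  'undo' -> no (count: 1)
  'dislike' -> no (count: 1)
  'reheat' -> YES, starts with 're' (count: 2)
Total with prefix 're': 2

2


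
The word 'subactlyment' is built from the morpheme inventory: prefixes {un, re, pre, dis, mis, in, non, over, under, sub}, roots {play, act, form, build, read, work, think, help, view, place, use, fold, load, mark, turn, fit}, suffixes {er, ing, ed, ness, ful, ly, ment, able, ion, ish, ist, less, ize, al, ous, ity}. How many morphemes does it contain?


Segmenting 'subactlyment' against the inventory:
  'sub' -> prefix (morpheme 1)
  'act' -> root (morpheme 2)
  'ly' -> suffix (morpheme 3)
  'ment' -> suffix (morpheme 4)
Total morphemes: 4

4


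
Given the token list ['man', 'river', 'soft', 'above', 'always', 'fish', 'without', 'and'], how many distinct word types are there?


Listing all tokens and tracking unique types:
  Token 1: 'man' -> NEW (unique so far: 1)
  Token 2: 'river' -> NEW (unique so far: 2)
  Token 3: 'soft' -> NEW (unique so far: 3)
  Token 4: 'above' -> NEW (unique so far: 4)
  Token 5: 'always' -> NEW (unique so far: 5)
  Token 6: 'fish' -> NEW (unique so far: 6)
  Token 7: 'without' -> NEW (unique so far: 7)
  Token 8: 'and' -> NEW (unique so far: 8)
Unique types: ('above', 'always', 'and', 'fish', 'man', 'river', 'soft', 'without')
Vocabulary size: 8

8


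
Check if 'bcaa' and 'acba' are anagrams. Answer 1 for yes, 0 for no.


Sort characters of 'bcaa': 'aabc'
Sort characters of 'acba': 'aabc'
Sorted forms match -> they ARE anagrams
Result: 1

1


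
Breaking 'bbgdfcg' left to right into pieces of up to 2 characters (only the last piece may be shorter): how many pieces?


'bbgdfcg' has 7 characters.
Chunking with max size 2:
  Chunk 1: 'bb' (positions 0-1)
  Chunk 2: 'gd' (positions 2-3)
  Chunk 3: 'fc' (positions 4-5)
  Chunk 4: 'g' (positions 6-6)
Total chunks: ceil(7 / 2) = 4

4


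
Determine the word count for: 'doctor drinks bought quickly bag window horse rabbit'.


Counting words by splitting on spaces:
  Word 1: 'doctor'
  Word 2: 'drinks'
  Word 3: 'bought'
  Word 4: 'quickly'
  Word 5: 'bag'
  Word 6: 'window'
  Word 7: 'horse'
  Word 8: 'rabbit'
Total words: 8

8


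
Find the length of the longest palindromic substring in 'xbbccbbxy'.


Scanning 'xbbccbbxy' for palindromic substrings.
Substring at positions 0-7: 'xbbccbbx'.
Check: reverse('xbbccbbx') = 'xbbccbbx' -> palindrome confirmed.
Neighbouring characters ('-' / 'y') break symmetry, so it cannot extend further.
No longer palindromic substring exists; longest length = 8

8


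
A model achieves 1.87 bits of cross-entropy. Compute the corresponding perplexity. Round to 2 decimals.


Perplexity formula: PP = 2^H
H = 1.87
PP = 2^1.87
Decompose: 2^1.87 = 2^1 * 2^0.87
2^1 = 2, 2^0.87 ~ 1.8276629
PP ~ 2 * 1.8276629 = 3.6553258
Rounded to 2 decimals: 3.66

3.66


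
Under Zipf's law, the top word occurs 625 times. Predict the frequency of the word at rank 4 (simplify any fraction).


Zipf's law: freq(rank) = f1 / rank
f1 = 625, rank = 4
freq = 625 / 4
GCD(625, 4) = 1
Simplified: 625/4

625/4


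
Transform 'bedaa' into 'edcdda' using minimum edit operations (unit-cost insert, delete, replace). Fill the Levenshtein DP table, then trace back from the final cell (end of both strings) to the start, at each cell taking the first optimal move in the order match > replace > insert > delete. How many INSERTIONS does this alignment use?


Edit distance = 4. Backtracking from cell (5, 6) with preference match > replace > insert > delete,
then listing the resulting alignment 'bedaa' -> 'edcdda' left to right:
  Step 1: insert 'e' [insertion #1]
  Step 2: replace b->d
  Step 3: replace e->c
  Step 4: keep 'd'
  Step 5: replace a->d
  Step 6: keep 'a'
Total insertions: 1

1


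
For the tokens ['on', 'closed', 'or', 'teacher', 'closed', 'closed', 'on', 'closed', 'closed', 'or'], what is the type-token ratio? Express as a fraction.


Tokens: 10
Unique types: ('closed', 'on', 'or', 'teacher') = 4
TTR = 4/10
Simplify: divide both by 2 -> 2/5
TTR = 2/5

2/5


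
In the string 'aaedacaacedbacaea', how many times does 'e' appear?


Scanning 'aaedacaacedbacaea' for 'e':
  Position 2: 'e' -> MATCH (count: 1)
  Position 9: 'e' -> MATCH (count: 2)
  Position 15: 'e' -> MATCH (count: 3)
Total occurrences of 'e': 3

3


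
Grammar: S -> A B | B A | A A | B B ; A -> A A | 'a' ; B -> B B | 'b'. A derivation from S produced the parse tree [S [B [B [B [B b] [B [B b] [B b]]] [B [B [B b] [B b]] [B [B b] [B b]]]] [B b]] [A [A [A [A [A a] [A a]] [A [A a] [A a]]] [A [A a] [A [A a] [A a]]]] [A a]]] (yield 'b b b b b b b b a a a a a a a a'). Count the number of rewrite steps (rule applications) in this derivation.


Every bracketed nonterminal node [X ...] in the tree is produced by exactly one rule application.
Reading the tree off as a leftmost derivation:
  Step 1: S  =>  B A   (applied S -> B A)
  Step 2: B A  =>  B B A   (applied B -> B B)
  Step 3: B B A  =>  B B B A   (applied B -> B B)
  Step 4: B B B A  =>  B B B B A   (applied B -> B B)
  Step 5: B B B B A  =>  b B B B A   (applied B -> b)
  Step 6: b B B B A  =>  b B B B B A   (applied B -> B B)
  Step 7: b B B B B A  =>  b b B B B A   (applied B -> b)
  Step 8: b b B B B A  =>  b b b B B A   (applied B -> b)
  Step 9: b b b B B A  =>  b b b B B B A   (applied B -> B B)
  Step 10: b b b B B B A  =>  b b b B B B B A   (applied B -> B B)
  Step 11: b b b B B B B A  =>  b b b b B B B A   (applied B -> b)
  Step 12: b b b b B B B A  =>  b b b b b B B A   (applied B -> b)
  Step 13: b b b b b B B A  =>  b b b b b B B B A   (applied B -> B B)
  Step 14: b b b b b B B B A  =>  b b b b b b B B A   (applied B -> b)
  Step 15: b b b b b b B B A  =>  b b b b b b b B A   (applied B -> b)
  Step 16: b b b b b b b B A  =>  b b b b b b b b A   (applied B -> b)
  Step 17: b b b b b b b b A  =>  b b b b b b b b A A   (applied A -> A A)
  Step 18: b b b b b b b b A A  =>  b b b b b b b b A A A   (applied A -> A A)
  Step 19: b b b b b b b b A A A  =>  b b b b b b b b A A A A   (applied A -> A A)
  Step 20: b b b b b b b b A A A A  =>  b b b b b b b b A A A A A   (applied A -> A A)
  Step 21: b b b b b b b b A A A A A  =>  b b b b b b b b a A A A A   (applied A -> a)
  Step 22: b b b b b b b b a A A A A  =>  b b b b b b b b a a A A A   (applied A -> a)
  Step 23: b b b b b b b b a a A A A  =>  b b b b b b b b a a A A A A   (applied A -> A A)
  Step 24: b b b b b b b b a a A A A A  =>  b b b b b b b b a a a A A A   (applied A -> a)
  Step 25: b b b b b b b b a a a A A A  =>  b b b b b b b b a a a a A A   (applied A -> a)
  Step 26: b b b b b b b b a a a a A A  =>  b b b b b b b b a a a a A A A   (applied A -> A A)
  Step 27: b b b b b b b b a a a a A A A  =>  b b b b b b b b a a a a a A A   (applied A -> a)
  Step 28: b b b b b b b b a a a a a A A  =>  b b b b b b b b a a a a a A A A   (applied A -> A A)
  Step 29: b b b b b b b b a a a a a A A A  =>  b b b b b b b b a a a a a a A A   (applied A -> a)
  Step 30: b b b b b b b b a a a a a a A A  =>  b b b b b b b b a a a a a a a A   (applied A -> a)
  Step 31: b b b b b b b b a a a a a a a A  =>  b b b b b b b b a a a a a a a a   (applied A -> a)
Final yield: b b b b b b b b a a a a a a a a
Total rewrite steps: 31

31


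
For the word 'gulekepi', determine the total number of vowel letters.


Scanning each character of 'gulekepi':
  Position 1: 'g' -> consonant (running count: 0)
  Position 2: 'u' -> vowel (running count: 1)
  Position 3: 'l' -> consonant (running count: 1)
  Position 4: 'e' -> vowel (running count: 2)
  Position 5: 'k' -> consonant (running count: 2)
  Position 6: 'e' -> vowel (running count: 3)
  Position 7: 'p' -> consonant (running count: 3)
  Position 8: 'i' -> vowel (running count: 4)
Total vowels: 4

4


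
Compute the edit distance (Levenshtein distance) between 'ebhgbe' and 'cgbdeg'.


Building DP table for s1='ebhgbe' (len 6) and s2='cgbdeg' (len 6):
       c  g  b  d  e  g
    0  1  2  3  4  5  6
  e 1  1  2  3  4  4  5
  b 2  2  2  2  3  4  5
  h 3  3  3  3  3  4  5
  g 4  4  3  4  4  4  4
  b 5  5  4  3  4  5  5
  e 6  6  5  4  4  4  5
Edit distance = dp[6][6] = 5

5


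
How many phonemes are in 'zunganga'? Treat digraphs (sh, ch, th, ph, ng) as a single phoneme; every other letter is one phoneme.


Parsing 'zunganga' greedily, digraphs first:
  'z' -> consonant phoneme (phonemes so far: 1)
  'u' -> vowel phoneme (phonemes so far: 2)
  'ng' -> digraph (1 consonant phoneme) (phonemes so far: 3)
  'a' -> vowel phoneme (phonemes so far: 4)
  'ng' -> digraph (1 consonant phoneme) (phonemes so far: 5)
  'a' -> vowel phoneme (phonemes so far: 6)
Total phonemes: 6

6


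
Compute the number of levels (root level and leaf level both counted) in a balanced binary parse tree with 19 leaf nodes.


In a balanced binary tree with n leaves the deepest leaf is ceil(log2(n)) edges below the root,
so counting node levels inclusive of root and leaves gives ceil(log2(n)) + 1 levels.
log2(19) = 4.2479
ceil(4.2479) = 5
levels = 5 + 1 = 6

6


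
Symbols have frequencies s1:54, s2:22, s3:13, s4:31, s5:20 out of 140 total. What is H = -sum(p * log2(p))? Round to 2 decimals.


Computing entropy H = -sum(p_i * log2(p_i)):
  s1: p = 54/140 = 0.3857, -p*log2(p) = 0.5301
  s2: p = 22/140 = 0.1571, -p*log2(p) = 0.4195
  s3: p = 13/140 = 0.0929, -p*log2(p) = 0.3184
  s4: p = 31/140 = 0.2214, -p*log2(p) = 0.4816
  s5: p = 20/140 = 0.1429, -p*log2(p) = 0.4011
H = sum of terms = 2.1507
Rounded to 2 decimals: 2.15

2.15


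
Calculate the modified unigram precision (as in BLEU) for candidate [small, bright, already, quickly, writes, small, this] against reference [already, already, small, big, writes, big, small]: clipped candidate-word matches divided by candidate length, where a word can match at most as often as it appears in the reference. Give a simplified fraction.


Reference word counts: {'already': 2, 'big': 2, 'small': 2, 'writes': 1}
Checking each candidate word (with clipping):
  'small' -> in reference (ref count 2, used 1/2) -> match (matches: 1)
  'bright' -> not in reference -> no match (matches: 1)
  'already' -> in reference (ref count 2, used 1/2) -> match (matches: 2)
  'quickly' -> not in reference -> no match (matches: 2)
  'writes' -> in reference (ref count 1, used 1/1) -> match (matches: 3)
  'small' -> in reference (ref count 2, used 2/2) -> match (matches: 4)
  'this' -> not in reference -> no match (matches: 4)
Clipped matches: 4, Candidate length: 7
Precision = 4/7

4/7


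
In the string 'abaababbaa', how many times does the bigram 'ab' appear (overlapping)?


Scanning 'abaababbaa' for bigram 'ab':
  Position 0: 'ab' -> MATCH
  Position 1: 'ba' -> no
  Position 2: 'aa' -> no
  Position 3: 'ab' -> MATCH
  Position 4: 'ba' -> no
  Position 5: 'ab' -> MATCH
  Position 6: 'bb' -> no
  Position 7: 'ba' -> no
  Position 8: 'aa' -> no
Total matches: 3

3


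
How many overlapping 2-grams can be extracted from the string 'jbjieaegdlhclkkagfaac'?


String 'jbjieaegdlhclkkagfaac' has length L = 21.
Number of overlapping n-grams = L - n + 1
Substituting: 21 - 2 + 1 = 20

20


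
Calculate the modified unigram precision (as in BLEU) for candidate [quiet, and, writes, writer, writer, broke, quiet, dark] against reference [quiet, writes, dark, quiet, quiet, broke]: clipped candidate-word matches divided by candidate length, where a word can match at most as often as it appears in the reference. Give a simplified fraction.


Reference word counts: {'broke': 1, 'dark': 1, 'quiet': 3, 'writes': 1}
Checking each candidate word (with clipping):
  'quiet' -> in reference (ref count 3, used 1/3) -> match (matches: 1)
  'and' -> not in reference -> no match (matches: 1)
  'writes' -> in reference (ref count 1, used 1/1) -> match (matches: 2)
  'writer' -> not in reference -> no match (matches: 2)
  'writer' -> not in reference -> no match (matches: 2)
  'broke' -> in reference (ref count 1, used 1/1) -> match (matches: 3)
  'quiet' -> in reference (ref count 3, used 2/3) -> match (matches: 4)
  'dark' -> in reference (ref count 1, used 1/1) -> match (matches: 5)
Clipped matches: 5, Candidate length: 8
Precision = 5/8

5/8


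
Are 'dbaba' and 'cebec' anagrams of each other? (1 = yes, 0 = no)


Sort characters of 'dbaba': 'aabbd'
Sort characters of 'cebec': 'bccee'
Sorted forms differ -> they are NOT anagrams
Result: 0

0


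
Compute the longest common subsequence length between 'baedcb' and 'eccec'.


DP table for LCS of 'baedcb' and 'eccec':
       e  c  c  e  c
    0  0  0  0  0  0
  b 0  0  0  0  0  0
  a 0  0  0  0  0  0
  e 0  1  1  1  1  1
  d 0  1  1  1  1  1
  c 0  1  2  2  2  2
  b 0  1  2  2  2  2
LCS: 'ec'
LCS length = 2

2


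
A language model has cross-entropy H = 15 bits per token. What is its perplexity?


Perplexity formula: PP = 2^H
H = 15
PP = 2^15
PP = 2^15 = 32768

32768


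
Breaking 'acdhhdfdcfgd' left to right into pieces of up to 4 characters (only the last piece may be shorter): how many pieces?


'acdhhdfdcfgd' has 12 characters.
Chunking with max size 4:
  Chunk 1: 'acdh' (positions 0-3)
  Chunk 2: 'hdfd' (positions 4-7)
  Chunk 3: 'cfgd' (positions 8-11)
Total chunks: ceil(12 / 4) = 3

3


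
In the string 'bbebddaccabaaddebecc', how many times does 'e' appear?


Scanning 'bbebddaccabaaddebecc' for 'e':
  Position 2: 'e' -> MATCH (count: 1)
  Position 15: 'e' -> MATCH (count: 2)
  Position 17: 'e' -> MATCH (count: 3)
Total occurrences of 'e': 3

3


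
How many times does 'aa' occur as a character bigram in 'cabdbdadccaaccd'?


Scanning 'cabdbdadccaaccd' for bigram 'aa':
  Position 0: 'ca' -> no
  Position 1: 'ab' -> no
  Position 2: 'bd' -> no
  Position 3: 'db' -> no
  Position 4: 'bd' -> no
  Position 5: 'da' -> no
  Position 6: 'ad' -> no
  Position 7: 'dc' -> no
  Position 8: 'cc' -> no
  Position 9: 'ca' -> no
  Position 10: 'aa' -> MATCH
  Position 11: 'ac' -> no
  Position 12: 'cc' -> no
  Position 13: 'cd' -> no
Total matches: 1

1


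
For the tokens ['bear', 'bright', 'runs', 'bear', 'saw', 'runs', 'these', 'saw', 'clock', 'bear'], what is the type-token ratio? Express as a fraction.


Tokens: 10
Unique types: ('bear', 'bright', 'clock', 'runs', 'saw', 'these') = 6
TTR = 6/10
Simplify: divide both by 2 -> 3/5
TTR = 3/5

3/5


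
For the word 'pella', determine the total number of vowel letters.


Scanning each character of 'pella':
  Position 1: 'p' -> consonant (running count: 0)
  Position 2: 'e' -> vowel (running count: 1)
  Position 3: 'l' -> consonant (running count: 1)
  Position 4: 'l' -> consonant (running count: 1)
  Position 5: 'a' -> vowel (running count: 2)
Total vowels: 2

2


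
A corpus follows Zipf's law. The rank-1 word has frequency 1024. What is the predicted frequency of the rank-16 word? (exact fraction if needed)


Zipf's law: freq(rank) = f1 / rank
f1 = 1024, rank = 16
freq = 1024 / 16
= 64

64


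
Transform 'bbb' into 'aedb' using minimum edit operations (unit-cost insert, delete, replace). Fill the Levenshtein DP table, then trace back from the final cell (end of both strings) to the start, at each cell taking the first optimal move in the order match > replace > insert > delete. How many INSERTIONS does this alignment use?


Edit distance = 3. Backtracking from cell (3, 4) with preference match > replace > insert > delete,
then listing the resulting alignment 'bbb' -> 'aedb' left to right:
  Step 1: insert 'a' [insertion #1]
  Step 2: replace b->e
  Step 3: replace b->d
  Step 4: keep 'b'
Total insertions: 1

1


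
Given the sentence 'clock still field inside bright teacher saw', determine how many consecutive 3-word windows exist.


Word trigrams from [7] words:
  Trigram 1: (clock still field)
  Trigram 2: (still field inside)
  Trigram 3: (field inside bright)
  Trigram 4: (inside bright teacher)
  Trigram 5: (bright teacher saw)
Total word trigrams: 7 - 2 = 5

5


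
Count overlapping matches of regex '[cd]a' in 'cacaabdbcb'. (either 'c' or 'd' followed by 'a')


Pattern: [cd]a means either 'c' or 'd' followed by 'a'.
Scanning 'cacaabdbcb' position-by-position:
  Pos 0: window 'ca' -> MATCH
  Pos 1: window 'ac' -> no
  Pos 2: window 'ca' -> MATCH
  Pos 3: window 'aa' -> no
  Pos 4: window 'ab' -> no
  Pos 5: window 'bd' -> no
  Pos 6: window 'db' -> no
  Pos 7: window 'bc' -> no
  Pos 8: window 'cb' -> no
  Pos 9: window 'b' -> no
Total matches: 2

2


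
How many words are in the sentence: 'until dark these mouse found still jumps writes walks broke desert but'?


Counting words by splitting on spaces:
  Word 1: 'until'
  Word 2: 'dark'
  Word 3: 'these'
  Word 4: 'mouse'
  Word 5: 'found'
  Word 6: 'still'
  Word 7: 'jumps'
  Word 8: 'writes'
  Word 9: 'walks'
  Word 10: 'broke'
  Word 11: 'desert'
  Word 12: 'but'
Total words: 12

12


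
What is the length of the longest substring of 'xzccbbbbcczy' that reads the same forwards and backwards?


Scanning 'xzccbbbbcczy' for palindromic substrings.
Substring at positions 1-10: 'zccbbbbccz'.
Check: reverse('zccbbbbccz') = 'zccbbbbccz' -> palindrome confirmed.
Neighbouring characters ('x' / 'y') break symmetry, so it cannot extend further.
No longer palindromic substring exists; longest length = 10

10


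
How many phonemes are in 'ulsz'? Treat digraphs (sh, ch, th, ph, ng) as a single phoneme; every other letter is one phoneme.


Parsing 'ulsz' greedily, digraphs first:
  'u' -> vowel phoneme (phonemes so far: 1)
  'l' -> consonant phoneme (phonemes so far: 2)
  's' -> consonant phoneme (phonemes so far: 3)
  'z' -> consonant phoneme (phonemes so far: 4)
Total phonemes: 4

4


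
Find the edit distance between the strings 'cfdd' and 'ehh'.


Building DP table for s1='cfdd' (len 4) and s2='ehh' (len 3):
       e  h  h
    0  1  2  3
  c 1  1  2  3
  f 2  2  2  3
  d 3  3  3  3
  d 4  4  4  4
Edit distance = dp[4][3] = 4

4


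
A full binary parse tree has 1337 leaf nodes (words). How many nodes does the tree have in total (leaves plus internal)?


Leaf nodes (terminals): 1337
Internal nodes = n - 1 = 1337 - 1 = 1336
Total = leaves + internal = 1337 + 1336 = 2673

2673


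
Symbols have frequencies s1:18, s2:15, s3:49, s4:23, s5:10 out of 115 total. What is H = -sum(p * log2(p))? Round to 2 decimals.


Computing entropy H = -sum(p_i * log2(p_i)):
  s1: p = 18/115 = 0.1565, -p*log2(p) = 0.4188
  s2: p = 15/115 = 0.1304, -p*log2(p) = 0.3833
  s3: p = 49/115 = 0.4261, -p*log2(p) = 0.5244
  s4: p = 23/115 = 0.2000, -p*log2(p) = 0.4644
  s5: p = 10/115 = 0.0870, -p*log2(p) = 0.3064
H = sum of terms = 2.0973
Rounded to 2 decimals: 2.10

2.10


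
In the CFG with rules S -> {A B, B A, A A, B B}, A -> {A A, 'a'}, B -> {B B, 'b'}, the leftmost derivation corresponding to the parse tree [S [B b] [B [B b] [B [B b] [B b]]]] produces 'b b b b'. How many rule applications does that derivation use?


Every bracketed nonterminal node [X ...] in the tree is produced by exactly one rule application.
Reading the tree off as a leftmost derivation:
  Step 1: S  =>  B B   (applied S -> B B)
  Step 2: B B  =>  b B   (applied B -> b)
  Step 3: b B  =>  b B B   (applied B -> B B)
  Step 4: b B B  =>  b b B   (applied B -> b)
  Step 5: b b B  =>  b b B B   (applied B -> B B)
  Step 6: b b B B  =>  b b b B   (applied B -> b)
  Step 7: b b b B  =>  b b b b   (applied B -> b)
Final yield: b b b b
Total rewrite steps: 7

7


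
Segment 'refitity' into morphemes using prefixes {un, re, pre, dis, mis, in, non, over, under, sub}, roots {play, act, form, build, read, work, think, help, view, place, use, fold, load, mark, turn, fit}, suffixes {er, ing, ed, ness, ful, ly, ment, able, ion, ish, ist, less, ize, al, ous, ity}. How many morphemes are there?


Segmenting 'refitity' against the inventory:
  're' -> prefix (morpheme 1)
  'fit' -> root (morpheme 2)
  'ity' -> suffix (morpheme 3)
Total morphemes: 3

3


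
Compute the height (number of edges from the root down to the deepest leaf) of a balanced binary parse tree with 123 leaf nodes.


In a balanced binary tree with n leaves the deepest leaf is ceil(log2(n)) edges below the root.
log2(123) = 6.9425
ceil(6.9425) = 7
height (edges) = 7

7


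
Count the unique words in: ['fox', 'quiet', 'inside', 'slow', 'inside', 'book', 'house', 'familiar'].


Listing all tokens and tracking unique types:
  Token 1: 'fox' -> NEW (unique so far: 1)
  Token 2: 'quiet' -> NEW (unique so far: 2)
  Token 3: 'inside' -> NEW (unique so far: 3)
  Token 4: 'slow' -> NEW (unique so far: 4)
  Token 5: 'inside' -> duplicate (unique so far: 4)
  Token 6: 'book' -> NEW (unique so far: 5)
  Token 7: 'house' -> NEW (unique so far: 6)
  Token 8: 'familiar' -> NEW (unique so far: 7)
Unique types: ('book', 'familiar', 'fox', 'house', 'inside', 'quiet', 'slow')
Vocabulary size: 7

7


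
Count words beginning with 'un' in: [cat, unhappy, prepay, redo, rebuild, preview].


Checking each word for prefix 'un':
  'cat' -> no (count: 0)
  'unhappy' -> YES, starts with 'un' (count: 1)
  'prepay' -> no (count: 1)
  'redo' -> no (count: 1)
  'rebuild' -> no (count: 1)
  'preview' -> no (count: 1)
Total with prefix 'un': 1

1


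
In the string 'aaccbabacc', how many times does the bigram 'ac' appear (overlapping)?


Scanning 'aaccbabacc' for bigram 'ac':
  Position 0: 'aa' -> no
  Position 1: 'ac' -> MATCH
  Position 2: 'cc' -> no
  Position 3: 'cb' -> no
  Position 4: 'ba' -> no
  Position 5: 'ab' -> no
  Position 6: 'ba' -> no
  Position 7: 'ac' -> MATCH
  Position 8: 'cc' -> no
Total matches: 2

2


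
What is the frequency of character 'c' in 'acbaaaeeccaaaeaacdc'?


Scanning 'acbaaaeeccaaaeaacdc' for 'c':
  Position 1: 'c' -> MATCH (count: 1)
  Position 8: 'c' -> MATCH (count: 2)
  Position 9: 'c' -> MATCH (count: 3)
  Position 16: 'c' -> MATCH (count: 4)
  Position 18: 'c' -> MATCH (count: 5)
Total occurrences of 'c': 5

5


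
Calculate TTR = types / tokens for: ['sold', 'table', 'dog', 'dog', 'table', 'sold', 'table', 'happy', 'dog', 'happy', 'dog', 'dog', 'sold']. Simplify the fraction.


Tokens: 13
Unique types: ('dog', 'happy', 'sold', 'table') = 4
TTR = 4/13
Already in lowest terms.

4/13


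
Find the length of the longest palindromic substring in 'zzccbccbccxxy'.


Scanning 'zzccbccbccxxy' for palindromic substrings.
Substring at positions 2-9: 'ccbccbcc'.
Check: reverse('ccbccbcc') = 'ccbccbcc' -> palindrome confirmed.
Neighbouring characters ('z' / 'x') break symmetry, so it cannot extend further.
No longer palindromic substring exists; longest length = 8

8


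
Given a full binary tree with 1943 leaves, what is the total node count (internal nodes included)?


Leaf nodes (terminals): 1943
Internal nodes = n - 1 = 1943 - 1 = 1942
Total = leaves + internal = 1943 + 1942 = 3885

3885


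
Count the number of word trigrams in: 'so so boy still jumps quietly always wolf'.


Word trigrams from [8] words:
  Trigram 1: (so so boy)
  Trigram 2: (so boy still)
  Trigram 3: (boy still jumps)
  Trigram 4: (still jumps quietly)
  Trigram 5: (jumps quietly always)
  Trigram 6: (quietly always wolf)
Total word trigrams: 8 - 2 = 6

6


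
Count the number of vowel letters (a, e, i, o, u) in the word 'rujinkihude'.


Scanning each character of 'rujinkihude':
  Position 1: 'r' -> consonant (running count: 0)
  Position 2: 'u' -> vowel (running count: 1)
  Position 3: 'j' -> consonant (running count: 1)
  Position 4: 'i' -> vowel (running count: 2)
  Position 5: 'n' -> consonant (running count: 2)
  Position 6: 'k' -> consonant (running count: 2)
  Position 7: 'i' -> vowel (running count: 3)
  Position 8: 'h' -> consonant (running count: 3)
  Position 9: 'u' -> vowel (running count: 4)
  Position 10: 'd' -> consonant (running count: 4)
  Position 11: 'e' -> vowel (running count: 5)
Total vowels: 5

5


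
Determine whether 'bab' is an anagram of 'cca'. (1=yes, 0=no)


Sort characters of 'bab': 'abb'
Sort characters of 'cca': 'acc'
Sorted forms differ -> they are NOT anagrams
Result: 0

0


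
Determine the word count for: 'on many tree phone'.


Counting words by splitting on spaces:
  Word 1: 'on'
  Word 2: 'many'
  Word 3: 'tree'
  Word 4: 'phone'
Total words: 4

4


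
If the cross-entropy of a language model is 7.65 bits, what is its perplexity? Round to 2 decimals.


Perplexity formula: PP = 2^H
H = 7.65
PP = 2^7.65
Decompose: 2^7.65 = 2^7 * 2^0.65
2^7 = 128, 2^0.65 ~ 1.5691682
PP ~ 128 * 1.5691682 = 200.8535296
Rounded to 2 decimals: 200.85

200.85


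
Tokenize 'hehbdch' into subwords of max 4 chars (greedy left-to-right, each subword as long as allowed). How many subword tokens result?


'hehbdch' has 7 characters.
Chunking with max size 4:
  Chunk 1: 'hehb' (positions 0-3)
  Chunk 2: 'dch' (positions 4-6)
Total chunks: ceil(7 / 4) = 2

2


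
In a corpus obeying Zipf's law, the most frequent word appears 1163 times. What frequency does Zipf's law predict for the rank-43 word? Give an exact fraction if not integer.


Zipf's law: freq(rank) = f1 / rank
f1 = 1163, rank = 43
freq = 1163 / 43
GCD(1163, 43) = 1
Simplified: 1163/43

1163/43


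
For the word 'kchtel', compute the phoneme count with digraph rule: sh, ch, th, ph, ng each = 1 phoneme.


Parsing 'kchtel' greedily, digraphs first:
  'k' -> consonant phoneme (phonemes so far: 1)
  'ch' -> digraph (1 consonant phoneme) (phonemes so far: 2)
  't' -> consonant phoneme (phonemes so far: 3)
  'e' -> vowel phoneme (phonemes so far: 4)
  'l' -> consonant phoneme (phonemes so far: 5)
Total phonemes: 5

5


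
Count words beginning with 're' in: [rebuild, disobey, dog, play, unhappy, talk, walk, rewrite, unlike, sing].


Checking each word for prefix 're':
  'rebuild' -> YES, starts with 're' (count: 1)
  'disobey' -> no (count: 1)
  'dog' -> no (count: 1)
  'play' -> no (count: 1)
  'unhappy' -> no (count: 1)
  'talk' -> no (count: 1)
  'walk' -> no (count: 1)
  'rewrite' -> YES, starts with 're' (count: 2)
  'unlike' -> no (count: 2)
  'sing' -> no (count: 2)
Total with prefix 're': 2

2


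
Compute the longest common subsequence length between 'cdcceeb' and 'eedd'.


DP table for LCS of 'cdcceeb' and 'eedd':
       e  e  d  d
    0  0  0  0  0
  c 0  0  0  0  0
  d 0  0  0  1  1
  c 0  0  0  1  1
  c 0  0  0  1  1
  e 0  1  1  1  1
  e 0  1  2  2  2
  b 0  1  2  2  2
LCS: 'ee'
LCS length = 2

2


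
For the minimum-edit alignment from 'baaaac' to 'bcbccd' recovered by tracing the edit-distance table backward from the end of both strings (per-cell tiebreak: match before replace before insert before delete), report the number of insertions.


Edit distance = 5. Backtracking from cell (6, 6) with preference match > replace > insert > delete,
then listing the resulting alignment 'baaaac' -> 'bcbccd' left to right:
  Step 1: keep 'b'
  Step 2: replace a->c
  Step 3: replace a->b
  Step 4: replace a->c
  Step 5: replace a->c
  Step 6: replace c->d
Total insertions: 0

0


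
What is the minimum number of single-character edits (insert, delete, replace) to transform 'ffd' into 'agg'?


Building DP table for s1='ffd' (len 3) and s2='agg' (len 3):
       a  g  g
    0  1  2  3
  f 1  1  2  3
  f 2  2  2  3
  d 3  3  3  3
Edit distance = dp[3][3] = 3

3


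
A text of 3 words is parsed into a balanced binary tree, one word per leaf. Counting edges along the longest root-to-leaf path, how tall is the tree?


In a balanced binary tree with n leaves the deepest leaf is ceil(log2(n)) edges below the root.
log2(3) = 1.5850
ceil(1.5850) = 2
height (edges) = 2

2


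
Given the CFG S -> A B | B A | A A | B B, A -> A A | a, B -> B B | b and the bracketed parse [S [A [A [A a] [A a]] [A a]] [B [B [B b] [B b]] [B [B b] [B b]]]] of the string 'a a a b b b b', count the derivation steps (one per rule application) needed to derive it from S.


Every bracketed nonterminal node [X ...] in the tree is produced by exactly one rule application.
Reading the tree off as a leftmost derivation:
  Step 1: S  =>  A B   (applied S -> A B)
  Step 2: A B  =>  A A B   (applied A -> A A)
  Step 3: A A B  =>  A A A B   (applied A -> A A)
  Step 4: A A A B  =>  a A A B   (applied A -> a)
  Step 5: a A A B  =>  a a A B   (applied A -> a)
  Step 6: a a A B  =>  a a a B   (applied A -> a)
  Step 7: a a a B  =>  a a a B B   (applied B -> B B)
  Step 8: a a a B B  =>  a a a B B B   (applied B -> B B)
  Step 9: a a a B B B  =>  a a a b B B   (applied B -> b)
  Step 10: a a a b B B  =>  a a a b b B   (applied B -> b)
  Step 11: a a a b b B  =>  a a a b b B B   (applied B -> B B)
  Step 12: a a a b b B B  =>  a a a b b b B   (applied B -> b)
  Step 13: a a a b b b B  =>  a a a b b b b   (applied B -> b)
Final yield: a a a b b b b
Total rewrite steps: 13

13


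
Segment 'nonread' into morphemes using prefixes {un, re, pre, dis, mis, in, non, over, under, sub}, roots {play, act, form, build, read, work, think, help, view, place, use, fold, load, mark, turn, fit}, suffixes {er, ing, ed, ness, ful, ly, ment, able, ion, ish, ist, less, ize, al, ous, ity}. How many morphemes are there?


Segmenting 'nonread' against the inventory:
  'non' -> prefix (morpheme 1)
  'read' -> root (morpheme 2)
Total morphemes: 2

2


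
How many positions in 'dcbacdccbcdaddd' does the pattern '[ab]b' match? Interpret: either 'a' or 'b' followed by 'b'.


Pattern: [ab]b means either 'a' or 'b' followed by 'b'.
Scanning 'dcbacdccbcdaddd' position-by-position:
  Pos 0: window 'dc' -> no
  Pos 1: window 'cb' -> no
  Pos 2: window 'ba' -> no
  Pos 3: window 'ac' -> no
  Pos 4: window 'cd' -> no
  Pos 5: window 'dc' -> no
  Pos 6: window 'cc' -> no
  Pos 7: window 'cb' -> no
  Pos 8: window 'bc' -> no
  Pos 9: window 'cd' -> no
  Pos 10: window 'da' -> no
  Pos 11: window 'ad' -> no
  Pos 12: window 'dd' -> no
  Pos 13: window 'dd' -> no
  Pos 14: window 'd' -> no
Total matches: 0

0


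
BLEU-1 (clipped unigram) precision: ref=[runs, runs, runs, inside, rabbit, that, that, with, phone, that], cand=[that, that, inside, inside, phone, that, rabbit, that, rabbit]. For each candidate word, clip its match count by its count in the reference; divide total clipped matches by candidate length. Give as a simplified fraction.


Reference word counts: {'inside': 1, 'phone': 1, 'rabbit': 1, 'runs': 3, 'that': 3, 'with': 1}
Checking each candidate word (with clipping):
  'that' -> in reference (ref count 3, used 1/3) -> match (matches: 1)
  'that' -> in reference (ref count 3, used 2/3) -> match (matches: 2)
  'inside' -> in reference (ref count 1, used 1/1) -> match (matches: 3)
  'inside' -> ref count 1 already used up (1/1) -> clipped, no match (matches: 3)
  'phone' -> in reference (ref count 1, used 1/1) -> match (matches: 4)
  'that' -> in reference (ref count 3, used 3/3) -> match (matches: 5)
  'rabbit' -> in reference (ref count 1, used 1/1) -> match (matches: 6)
  'that' -> ref count 3 already used up (3/3) -> clipped, no match (matches: 6)
  'rabbit' -> ref count 1 already used up (1/1) -> clipped, no match (matches: 6)
Clipped matches: 6, Candidate length: 9
Precision = 6/9 = 2/3

2/3


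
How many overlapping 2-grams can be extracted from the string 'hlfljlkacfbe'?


String 'hlfljlkacfbe' has length L = 12.
Number of overlapping n-grams = L - n + 1
Substituting: 12 - 2 + 1 = 11

11


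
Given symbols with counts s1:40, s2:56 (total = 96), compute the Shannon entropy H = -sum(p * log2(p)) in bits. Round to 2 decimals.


Computing entropy H = -sum(p_i * log2(p_i)):
  s1: p = 40/96 = 0.4167, -p*log2(p) = 0.5263
  s2: p = 56/96 = 0.5833, -p*log2(p) = 0.4536
H = sum of terms = 0.9799
Rounded to 2 decimals: 0.98

0.98


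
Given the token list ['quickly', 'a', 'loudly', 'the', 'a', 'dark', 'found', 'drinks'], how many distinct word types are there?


Listing all tokens and tracking unique types:
  Token 1: 'quickly' -> NEW (unique so far: 1)
  Token 2: 'a' -> NEW (unique so far: 2)
  Token 3: 'loudly' -> NEW (unique so far: 3)
  Token 4: 'the' -> NEW (unique so far: 4)
  Token 5: 'a' -> duplicate (unique so far: 4)
  Token 6: 'dark' -> NEW (unique so far: 5)
  Token 7: 'found' -> NEW (unique so far: 6)
  Token 8: 'drinks' -> NEW (unique so far: 7)
Unique types: ('a', 'dark', 'drinks', 'found', 'loudly', 'quickly', 'the')
Vocabulary size: 7

7


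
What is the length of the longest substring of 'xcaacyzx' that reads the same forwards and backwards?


Scanning 'xcaacyzx' for palindromic substrings.
Substring at positions 1-4: 'caac'.
Check: reverse('caac') = 'caac' -> palindrome confirmed.
Neighbouring characters ('x' / 'y') break symmetry, so it cannot extend further.
No longer palindromic substring exists; longest length = 4

4
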